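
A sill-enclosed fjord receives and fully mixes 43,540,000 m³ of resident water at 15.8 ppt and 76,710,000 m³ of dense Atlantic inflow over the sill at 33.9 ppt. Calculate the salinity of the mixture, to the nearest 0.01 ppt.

27.35 ppt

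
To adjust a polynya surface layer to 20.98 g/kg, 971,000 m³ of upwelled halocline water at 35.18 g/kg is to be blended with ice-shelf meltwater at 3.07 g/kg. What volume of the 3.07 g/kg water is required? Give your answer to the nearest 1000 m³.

770000 m³

Salt balance: 971,000×35.18 + V×3.07 = (971,000+V)×20.98
34,159,780 + 3.07V = 20,371,580 + 20.98V
13,788,200 = 17.91V
V = 769,860.41 m³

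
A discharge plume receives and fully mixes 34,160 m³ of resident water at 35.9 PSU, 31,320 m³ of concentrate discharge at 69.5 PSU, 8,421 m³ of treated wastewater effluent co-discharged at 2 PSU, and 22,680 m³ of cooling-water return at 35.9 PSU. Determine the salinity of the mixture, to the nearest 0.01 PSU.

Total salt / total volume:
salt = 34,160×35.9 + 31,320×69.5 + 8,421×2 + 22,680×35.9 = 1,226,344 + 2,176,740 + 16,842 + 814,212 = 4,234,138
volume = 34,160 + 31,320 + 8,421 + 22,680 = 96,581 m³
S = 4,234,138 / 96,581 = 43.8403 PSU

43.84 PSU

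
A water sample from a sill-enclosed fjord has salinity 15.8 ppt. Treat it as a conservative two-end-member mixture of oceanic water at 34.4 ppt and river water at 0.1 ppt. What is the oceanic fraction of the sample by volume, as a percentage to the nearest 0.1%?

Let g be the oceanic fraction. Salt balance per unit volume:
g×34.4 + (1−g)×0.1 = 15.8
g = (15.8 − 0.1) / (34.4 − 0.1) = 15.7/34.3 = 0.4577

45.8%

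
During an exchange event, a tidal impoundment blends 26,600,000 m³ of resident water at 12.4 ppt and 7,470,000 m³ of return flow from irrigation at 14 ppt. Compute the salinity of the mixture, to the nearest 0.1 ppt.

Weighted by volume,
salt = 26,600,000×12.4 + 7,470,000×14 = 329,840,000 + 104,580,000 = 434,420,000
volume = 26,600,000 + 7,470,000 = 34,070,000 m³
S = 434,420,000 / 34,070,000 = 12.751 ppt

12.8 ppt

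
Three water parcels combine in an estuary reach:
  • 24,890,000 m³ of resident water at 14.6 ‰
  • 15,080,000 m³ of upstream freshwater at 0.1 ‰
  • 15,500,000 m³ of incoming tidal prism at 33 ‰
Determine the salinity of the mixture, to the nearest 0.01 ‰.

15.80 ‰

Conserving salt mass:
salt = 24,890,000×14.6 + 15,080,000×0.1 + 15,500,000×33 = 363,394,000 + 1,508,000 + 511,500,000 = 876,402,000
volume = 24,890,000 + 15,080,000 + 15,500,000 = 55,470,000 m³
S = 876,402,000 / 55,470,000 = 15.7996 ‰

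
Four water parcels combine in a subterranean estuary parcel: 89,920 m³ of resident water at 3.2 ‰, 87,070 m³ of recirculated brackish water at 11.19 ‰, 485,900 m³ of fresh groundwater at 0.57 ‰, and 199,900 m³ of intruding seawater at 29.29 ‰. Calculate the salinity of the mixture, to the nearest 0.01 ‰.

8.57 ‰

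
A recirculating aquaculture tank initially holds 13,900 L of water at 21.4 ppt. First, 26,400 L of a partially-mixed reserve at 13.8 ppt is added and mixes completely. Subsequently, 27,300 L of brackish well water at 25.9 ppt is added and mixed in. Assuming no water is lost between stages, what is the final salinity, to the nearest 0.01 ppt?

20.25 ppt

Total salt / total volume:
Initial salt = 13,900×21.4 = 297,460
After stage 1: salt = 297,460 + 26,400×13.8 = 661,780; volume = 40,300 L; S = 16.421 ppt
After stage 2: salt = 661,780 + 27,300×25.9 = 1,368,850; volume = 67,600 L
S = 1,368,850 / 67,600 = 20.2493 ppt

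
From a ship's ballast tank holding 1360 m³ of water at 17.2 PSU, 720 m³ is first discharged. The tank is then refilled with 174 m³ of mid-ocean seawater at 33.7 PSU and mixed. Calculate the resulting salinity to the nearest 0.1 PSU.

20.7 PSU

Remaining after removal: 640 m³ at 17.2 PSU (salt = 11,008)
After addition: salt = 11,008 + 174×33.7 = 16,871.8; volume = 814 m³
S = 16,871.8 / 814 = 20.727 PSU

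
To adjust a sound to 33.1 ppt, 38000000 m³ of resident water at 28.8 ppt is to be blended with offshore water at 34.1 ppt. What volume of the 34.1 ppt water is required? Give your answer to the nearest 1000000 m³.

Salt balance: 38,000,000×28.8 + V×34.1 = (38,000,000+V)×33.1
1,094,400,000 + 34.1V = 1,257,800,000 + 33.1V
163,400,000 = 1V
V = 163,400,000 m³

163000000 m³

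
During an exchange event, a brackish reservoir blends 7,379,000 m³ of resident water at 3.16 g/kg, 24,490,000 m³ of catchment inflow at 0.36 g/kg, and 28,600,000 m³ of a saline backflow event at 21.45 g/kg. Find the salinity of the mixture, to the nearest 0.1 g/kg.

10.7 g/kg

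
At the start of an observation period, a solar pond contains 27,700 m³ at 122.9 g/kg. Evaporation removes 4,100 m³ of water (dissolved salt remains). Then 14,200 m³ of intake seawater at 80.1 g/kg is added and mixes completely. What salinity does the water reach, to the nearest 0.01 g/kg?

120.15 g/kg

After evaporation: salt = 27,700×122.9 = 3,404,330; volume = 27,700 − 4,100 = 23,600 m³
After mixing: salt = 3,404,330 + 14,200×80.1 = 4,541,750; volume = 23,600 + 14,200 = 37,800 m³
S = 4,541,750 / 37,800 = 120.1521 g/kg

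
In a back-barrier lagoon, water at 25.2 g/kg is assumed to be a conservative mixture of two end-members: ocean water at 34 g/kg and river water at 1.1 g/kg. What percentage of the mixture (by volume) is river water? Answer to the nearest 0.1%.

Let f be the freshwater fraction. Salt balance per unit volume:
f×1.1 + (1−f)×34 = 25.2
f = (34 − 25.2) / (34 − 1.1) = 8.8/32.9 = 0.2675

26.7%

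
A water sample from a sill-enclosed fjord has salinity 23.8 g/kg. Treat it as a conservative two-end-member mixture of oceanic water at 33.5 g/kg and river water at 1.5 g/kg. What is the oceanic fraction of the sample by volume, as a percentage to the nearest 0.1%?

Let g be the oceanic fraction. Salt balance per unit volume:
g×33.5 + (1−g)×1.5 = 23.8
g = (23.8 − 1.5) / (33.5 − 1.5) = 22.3/32 = 0.6969

69.7%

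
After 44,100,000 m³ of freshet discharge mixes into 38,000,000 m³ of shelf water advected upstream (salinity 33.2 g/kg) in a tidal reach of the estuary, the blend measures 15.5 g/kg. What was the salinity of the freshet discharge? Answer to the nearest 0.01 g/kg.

Salt balance: 38,000,000×33.2 + 44,100,000×S = 82,100,000×15.5
1,261,600,000 + 44,100,000·S = 1,272,550,000
S = (1,272,550,000 − 1,261,600,000) / 44,100,000 = 0.2483 g/kg

0.25 g/kg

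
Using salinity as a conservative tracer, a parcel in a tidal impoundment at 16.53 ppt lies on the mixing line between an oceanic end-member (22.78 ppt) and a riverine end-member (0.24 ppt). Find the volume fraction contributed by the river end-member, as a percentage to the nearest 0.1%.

27.7%

Let f be the freshwater fraction. Salt balance per unit volume:
f×0.24 + (1−f)×22.78 = 16.53
f = (22.78 − 16.53) / (22.78 − 0.24) = 6.25/22.54 = 0.2773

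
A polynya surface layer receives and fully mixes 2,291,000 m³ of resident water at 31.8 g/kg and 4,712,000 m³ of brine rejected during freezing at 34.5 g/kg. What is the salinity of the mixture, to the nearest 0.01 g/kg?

33.62 g/kg

Mass of salt is conserved:
salt = 2,291,000×31.8 + 4,712,000×34.5 = 72,853,800 + 162,564,000 = 235,417,800
volume = 2,291,000 + 4,712,000 = 7,003,000 m³
S = 235,417,800 / 7,003,000 = 33.6167 g/kg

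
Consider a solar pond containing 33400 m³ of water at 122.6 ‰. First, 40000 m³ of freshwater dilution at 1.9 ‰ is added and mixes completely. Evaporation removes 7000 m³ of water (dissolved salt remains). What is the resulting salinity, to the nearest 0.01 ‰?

62.81 ‰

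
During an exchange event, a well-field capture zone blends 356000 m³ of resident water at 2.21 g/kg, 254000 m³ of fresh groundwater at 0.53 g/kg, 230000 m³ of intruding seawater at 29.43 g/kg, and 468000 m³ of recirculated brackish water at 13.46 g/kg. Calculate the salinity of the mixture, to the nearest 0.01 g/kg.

10.70 g/kg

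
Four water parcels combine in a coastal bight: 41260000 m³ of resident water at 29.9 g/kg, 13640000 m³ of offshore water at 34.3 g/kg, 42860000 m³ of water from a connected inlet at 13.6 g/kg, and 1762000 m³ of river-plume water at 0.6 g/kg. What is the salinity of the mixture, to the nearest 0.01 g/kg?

22.96 g/kg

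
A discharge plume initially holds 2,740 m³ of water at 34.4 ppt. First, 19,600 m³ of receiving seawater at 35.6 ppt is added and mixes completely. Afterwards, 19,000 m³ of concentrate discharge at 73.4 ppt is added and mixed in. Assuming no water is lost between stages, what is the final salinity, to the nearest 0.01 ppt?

52.89 ppt

By conservation of dissolved salt,
Initial salt = 2,740×34.4 = 94,256
After stage 1: salt = 94,256 + 19,600×35.6 = 792,016; volume = 22,340 m³; S = 35.453 ppt
After stage 2: salt = 792,016 + 19,000×73.4 = 2,186,616; volume = 41,340 m³
S = 2,186,616 / 41,340 = 52.8935 ppt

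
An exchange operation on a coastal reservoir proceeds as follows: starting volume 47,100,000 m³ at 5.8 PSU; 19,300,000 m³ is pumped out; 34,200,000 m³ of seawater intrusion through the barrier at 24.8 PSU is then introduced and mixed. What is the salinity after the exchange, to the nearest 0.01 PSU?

Remaining after removal: 27,800,000 m³ at 5.8 PSU (salt = 161,240,000)
After addition: salt = 161,240,000 + 34,200,000×24.8 = 1,009,400,000; volume = 62,000,000 m³
S = 1,009,400,000 / 62,000,000 = 16.2806 PSU

16.28 PSU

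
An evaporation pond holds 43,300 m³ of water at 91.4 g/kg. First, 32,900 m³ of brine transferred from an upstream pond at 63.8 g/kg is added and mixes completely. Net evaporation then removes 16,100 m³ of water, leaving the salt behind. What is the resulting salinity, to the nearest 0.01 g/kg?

After mixing: salt = 43,300×91.4 + 32,900×63.8 = 6,056,640; volume = 76,200 m³
After evaporation: salt unchanged = 6,056,640; volume = 76,200 − 16,100 = 60,100 m³
S = 6,056,640 / 60,100 = 100.776 g/kg

100.78 g/kg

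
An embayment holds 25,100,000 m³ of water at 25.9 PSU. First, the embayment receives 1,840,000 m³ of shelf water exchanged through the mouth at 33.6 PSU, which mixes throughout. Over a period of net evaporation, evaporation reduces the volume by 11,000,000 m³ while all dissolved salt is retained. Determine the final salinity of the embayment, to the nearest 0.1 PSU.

44.7 PSU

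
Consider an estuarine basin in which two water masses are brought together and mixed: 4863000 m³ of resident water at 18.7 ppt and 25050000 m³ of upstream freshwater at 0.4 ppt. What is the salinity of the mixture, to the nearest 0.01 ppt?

3.38 ppt

Conserving salt mass:
salt = 4,863,000×18.7 + 25,050,000×0.4 = 90,938,100 + 10,020,000 = 100,958,100
volume = 4,863,000 + 25,050,000 = 29,913,000 m³
S = 100,958,100 / 29,913,000 = 3.3751 ppt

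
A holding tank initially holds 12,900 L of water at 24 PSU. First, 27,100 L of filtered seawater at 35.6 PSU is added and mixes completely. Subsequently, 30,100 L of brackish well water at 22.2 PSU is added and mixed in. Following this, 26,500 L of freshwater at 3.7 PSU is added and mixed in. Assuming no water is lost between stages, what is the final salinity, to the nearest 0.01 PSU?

21.12 PSU

Total salt / total volume:
Initial salt = 12,900×24 = 309,600
After stage 1: salt = 309,600 + 27,100×35.6 = 1,274,360; volume = 40,000 L; S = 31.859 PSU
After stage 2: salt = 1,274,360 + 30,100×22.2 = 1,942,580; volume = 70,100 L; S = 27.712 PSU
After stage 3: salt = 1,942,580 + 26,500×3.7 = 2,040,630; volume = 96,600 L
S = 2,040,630 / 96,600 = 21.1245 PSU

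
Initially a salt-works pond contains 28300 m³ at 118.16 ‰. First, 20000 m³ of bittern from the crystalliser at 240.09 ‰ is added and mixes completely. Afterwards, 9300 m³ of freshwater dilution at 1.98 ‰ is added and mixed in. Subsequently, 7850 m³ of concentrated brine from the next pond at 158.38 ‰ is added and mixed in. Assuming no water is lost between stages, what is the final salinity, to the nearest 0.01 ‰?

143.73 ‰

Total salt / total volume:
Initial salt = 28,300×118.16 = 3,343,928
After stage 1: salt = 3,343,928 + 20,000×240.09 = 8,145,728; volume = 48,300 m³; S = 168.649 ‰
After stage 2: salt = 8,145,728 + 9,300×1.98 = 8,164,142; volume = 57,600 m³; S = 141.739 ‰
After stage 3: salt = 8,164,142 + 7,850×158.38 = 9,407,425; volume = 65,450 m³
S = 9,407,425 / 65,450 = 143.7345 ‰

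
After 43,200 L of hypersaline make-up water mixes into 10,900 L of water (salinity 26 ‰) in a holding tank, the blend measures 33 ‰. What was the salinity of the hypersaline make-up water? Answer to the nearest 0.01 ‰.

Salt balance: 10,900×26 + 43,200×S = 54,100×33
283,400 + 43,200·S = 1,785,300
S = (1,785,300 − 283,400) / 43,200 = 34.7662 ‰

34.77 ‰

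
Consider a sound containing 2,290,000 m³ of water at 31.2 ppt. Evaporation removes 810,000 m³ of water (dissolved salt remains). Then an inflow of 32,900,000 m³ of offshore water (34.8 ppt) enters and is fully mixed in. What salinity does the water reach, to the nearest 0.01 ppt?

After evaporation: salt = 2,290,000×31.2 = 71,448,000; volume = 2,290,000 − 810,000 = 1,480,000 m³
After mixing: salt = 71,448,000 + 32,900,000×34.8 = 1,216,368,000; volume = 1,480,000 + 32,900,000 = 34,380,000 m³
S = 1,216,368,000 / 34,380,000 = 35.3801 ppt

35.38 ppt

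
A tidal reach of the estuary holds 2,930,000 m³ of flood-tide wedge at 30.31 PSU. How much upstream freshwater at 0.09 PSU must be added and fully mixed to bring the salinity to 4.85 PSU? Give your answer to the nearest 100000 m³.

15700000 m³

Salt balance: 2,930,000×30.31 + V×0.09 = (2,930,000+V)×4.85
88,808,300 + 0.09V = 14,210,500 + 4.85V
74,597,800 = 4.76V
V = 15,671,806.72 m³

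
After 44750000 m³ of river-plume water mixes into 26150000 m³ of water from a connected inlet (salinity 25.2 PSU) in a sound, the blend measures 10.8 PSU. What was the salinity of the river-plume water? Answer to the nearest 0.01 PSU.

2.39 PSU

Salt balance: 26,150,000×25.2 + 44,750,000×S = 70,900,000×10.8
658,980,000 + 44,750,000·S = 765,720,000
S = (765,720,000 − 658,980,000) / 44,750,000 = 2.3853 PSU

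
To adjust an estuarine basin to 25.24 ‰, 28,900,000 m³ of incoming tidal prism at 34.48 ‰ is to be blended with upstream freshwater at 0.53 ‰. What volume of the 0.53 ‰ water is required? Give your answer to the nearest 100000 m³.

10800000 m³

Salt balance: 28,900,000×34.48 + V×0.53 = (28,900,000+V)×25.24
996,472,000 + 0.53V = 729,436,000 + 25.24V
267,036,000 = 24.71V
V = 10,806,798.87 m³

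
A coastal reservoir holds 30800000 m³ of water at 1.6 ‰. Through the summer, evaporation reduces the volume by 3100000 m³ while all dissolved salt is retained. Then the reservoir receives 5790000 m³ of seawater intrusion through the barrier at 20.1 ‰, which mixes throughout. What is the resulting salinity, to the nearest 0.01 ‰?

4.95 ‰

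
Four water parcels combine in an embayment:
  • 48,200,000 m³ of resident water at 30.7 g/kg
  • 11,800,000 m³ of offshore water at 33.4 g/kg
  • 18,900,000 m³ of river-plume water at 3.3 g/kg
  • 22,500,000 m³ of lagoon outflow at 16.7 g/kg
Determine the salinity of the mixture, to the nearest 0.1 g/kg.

22.8 g/kg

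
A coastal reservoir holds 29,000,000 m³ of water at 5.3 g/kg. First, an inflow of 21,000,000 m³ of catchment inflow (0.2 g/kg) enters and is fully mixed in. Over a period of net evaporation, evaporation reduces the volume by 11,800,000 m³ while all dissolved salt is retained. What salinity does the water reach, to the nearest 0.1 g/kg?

After mixing: salt = 29,000,000×5.3 + 21,000,000×0.2 = 157,900,000; volume = 50,000,000 m³
After evaporation: salt unchanged = 157,900,000; volume = 50,000,000 − 11,800,000 = 38,200,000 m³
S = 157,900,000 / 38,200,000 = 4.1335 g/kg

4.1 g/kg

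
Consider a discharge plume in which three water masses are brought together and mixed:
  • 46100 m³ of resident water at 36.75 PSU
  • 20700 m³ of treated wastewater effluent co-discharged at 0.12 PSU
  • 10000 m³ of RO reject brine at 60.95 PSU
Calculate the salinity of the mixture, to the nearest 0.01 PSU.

By conservation of dissolved salt,
salt = 46,100×36.75 + 20,700×0.12 + 10,000×60.95 = 1,694,175 + 2,484 + 609,500 = 2,306,159
volume = 46,100 + 20,700 + 10,000 = 76,800 m³
S = 2,306,159 / 76,800 = 30.0281 PSU

30.03 PSU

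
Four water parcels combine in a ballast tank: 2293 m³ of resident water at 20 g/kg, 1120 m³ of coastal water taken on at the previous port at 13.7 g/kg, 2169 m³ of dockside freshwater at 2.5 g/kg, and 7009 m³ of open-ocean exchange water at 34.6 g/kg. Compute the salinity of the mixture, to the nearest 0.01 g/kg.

24.55 g/kg

Salt balance:
salt = 2,293×20 + 1,120×13.7 + 2,169×2.5 + 7,009×34.6 = 45,860 + 15,344 + 5,422.5 + 242,511.4 = 309,137.9
volume = 2,293 + 1,120 + 2,169 + 7,009 = 12,591 m³
S = 309,137.9 / 12,591 = 24.5523 g/kg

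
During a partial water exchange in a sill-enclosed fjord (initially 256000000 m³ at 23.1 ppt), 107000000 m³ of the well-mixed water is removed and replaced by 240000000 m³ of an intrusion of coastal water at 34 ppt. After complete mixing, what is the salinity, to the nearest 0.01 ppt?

Remaining after removal: 149,000,000 m³ at 23.1 ppt (salt = 3,441,900,000)
After addition: salt = 3,441,900,000 + 240,000,000×34 = 11,601,900,000; volume = 389,000,000 m³
S = 11,601,900,000 / 389,000,000 = 29.8249 ppt

29.82 ppt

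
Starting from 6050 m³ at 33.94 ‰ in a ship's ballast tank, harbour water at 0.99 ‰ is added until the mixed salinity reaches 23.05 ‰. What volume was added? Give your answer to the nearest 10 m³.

2990 m³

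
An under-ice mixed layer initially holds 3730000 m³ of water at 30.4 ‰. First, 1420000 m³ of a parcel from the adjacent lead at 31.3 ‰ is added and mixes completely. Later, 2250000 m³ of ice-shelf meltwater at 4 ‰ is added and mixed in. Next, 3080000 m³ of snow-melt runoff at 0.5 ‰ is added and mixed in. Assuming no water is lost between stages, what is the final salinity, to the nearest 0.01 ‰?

Mass of salt is conserved:
Initial salt = 3,730,000×30.4 = 113,392,000
After stage 1: salt = 113,392,000 + 1,420,000×31.3 = 157,838,000; volume = 5,150,000 m³; S = 30.648 ‰
After stage 2: salt = 157,838,000 + 2,250,000×4 = 166,838,000; volume = 7,400,000 m³; S = 22.546 ‰
After stage 3: salt = 166,838,000 + 3,080,000×0.5 = 168,378,000; volume = 10,480,000 m³
S = 168,378,000 / 10,480,000 = 16.0666 ‰

16.07 ‰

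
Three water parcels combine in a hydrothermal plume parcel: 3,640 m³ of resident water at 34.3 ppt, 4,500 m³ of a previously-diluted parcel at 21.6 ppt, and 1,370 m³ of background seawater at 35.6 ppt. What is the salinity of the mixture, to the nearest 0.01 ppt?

28.48 ppt

Total salt / total volume:
salt = 3,640×34.3 + 4,500×21.6 + 1,370×35.6 = 124,852 + 97,200 + 48,772 = 270,824
volume = 3,640 + 4,500 + 1,370 = 9,510 m³
S = 270,824 / 9,510 = 28.4778 ppt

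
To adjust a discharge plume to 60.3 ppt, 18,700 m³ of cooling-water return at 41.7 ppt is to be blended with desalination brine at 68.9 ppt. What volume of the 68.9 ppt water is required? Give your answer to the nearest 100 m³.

40400 m³

Salt balance: 18,700×41.7 + V×68.9 = (18,700+V)×60.3
779,790 + 68.9V = 1,127,610 + 60.3V
347,820 = 8.6V
V = 40,444.19 m³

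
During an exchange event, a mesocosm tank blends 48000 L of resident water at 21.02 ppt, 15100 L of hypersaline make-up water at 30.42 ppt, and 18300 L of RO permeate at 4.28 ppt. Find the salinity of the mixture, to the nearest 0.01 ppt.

19.00 ppt

Weighted by volume,
salt = 48,000×21.02 + 15,100×30.42 + 18,300×4.28 = 1,008,960 + 459,342 + 78,324 = 1,546,626
volume = 48,000 + 15,100 + 18,300 = 81,400 L
S = 1,546,626 / 81,400 = 19.0003 ppt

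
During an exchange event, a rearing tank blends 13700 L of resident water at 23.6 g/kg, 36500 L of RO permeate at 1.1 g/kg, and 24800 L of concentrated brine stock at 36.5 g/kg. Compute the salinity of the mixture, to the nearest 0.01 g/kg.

By conservation of dissolved salt,
salt = 13,700×23.6 + 36,500×1.1 + 24,800×36.5 = 323,320 + 40,150 + 905,200 = 1,268,670
volume = 13,700 + 36,500 + 24,800 = 75,000 L
S = 1,268,670 / 75,000 = 16.9156 g/kg

16.92 g/kg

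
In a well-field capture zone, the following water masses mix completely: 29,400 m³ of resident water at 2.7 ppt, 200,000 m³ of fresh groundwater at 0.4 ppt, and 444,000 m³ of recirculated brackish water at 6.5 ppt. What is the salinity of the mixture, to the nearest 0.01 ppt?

4.52 ppt

Conserving salt mass:
salt = 29,400×2.7 + 200,000×0.4 + 444,000×6.5 = 79,380 + 80,000 + 2,886,000 = 3,045,380
volume = 29,400 + 200,000 + 444,000 = 673,400 m³
S = 3,045,380 / 673,400 = 4.5224 ppt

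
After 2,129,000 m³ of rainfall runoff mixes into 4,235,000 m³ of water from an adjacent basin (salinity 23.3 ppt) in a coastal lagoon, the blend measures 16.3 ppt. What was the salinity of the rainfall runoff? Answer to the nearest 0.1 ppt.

Salt balance: 4,235,000×23.3 + 2,129,000×S = 6,364,000×16.3
98,675,500 + 2,129,000·S = 103,733,200
S = (103,733,200 − 98,675,500) / 2,129,000 = 2.3756 ppt

2.4 ppt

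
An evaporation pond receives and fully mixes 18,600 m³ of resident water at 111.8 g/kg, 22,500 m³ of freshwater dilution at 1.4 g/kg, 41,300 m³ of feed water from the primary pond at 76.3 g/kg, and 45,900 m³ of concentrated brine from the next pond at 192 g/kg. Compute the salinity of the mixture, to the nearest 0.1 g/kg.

109.7 g/kg

Mass of salt is conserved:
salt = 18,600×111.8 + 22,500×1.4 + 41,300×76.3 + 45,900×192 = 2,079,480 + 31,500 + 3,151,190 + 8,812,800 = 14,074,970
volume = 18,600 + 22,500 + 41,300 + 45,900 = 128,300 m³
S = 14,074,970 / 128,300 = 109.704 g/kg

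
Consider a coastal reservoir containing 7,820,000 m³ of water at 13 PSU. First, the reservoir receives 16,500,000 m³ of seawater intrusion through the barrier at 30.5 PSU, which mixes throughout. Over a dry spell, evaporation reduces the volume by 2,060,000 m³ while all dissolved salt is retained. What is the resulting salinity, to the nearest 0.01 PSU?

27.17 PSU

After mixing: salt = 7,820,000×13 + 16,500,000×30.5 = 604,910,000; volume = 24,320,000 m³
After evaporation: salt unchanged = 604,910,000; volume = 24,320,000 − 2,060,000 = 22,260,000 m³
S = 604,910,000 / 22,260,000 = 27.1748 PSU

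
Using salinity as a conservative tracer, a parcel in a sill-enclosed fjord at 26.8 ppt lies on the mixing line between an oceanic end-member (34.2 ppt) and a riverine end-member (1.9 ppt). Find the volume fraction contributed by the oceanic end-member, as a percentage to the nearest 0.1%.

77.1%

Let g be the oceanic fraction. Salt balance per unit volume:
g×34.2 + (1−g)×1.9 = 26.8
g = (26.8 − 1.9) / (34.2 − 1.9) = 24.9/32.3 = 0.7709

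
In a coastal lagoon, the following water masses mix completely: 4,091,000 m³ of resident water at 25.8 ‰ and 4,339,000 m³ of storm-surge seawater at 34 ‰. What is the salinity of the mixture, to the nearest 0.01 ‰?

Conserving salt mass:
salt = 4,091,000×25.8 + 4,339,000×34 = 105,547,800 + 147,526,000 = 253,073,800
volume = 4,091,000 + 4,339,000 = 8,430,000 m³
S = 253,073,800 / 8,430,000 = 30.0206 ‰

30.02 ‰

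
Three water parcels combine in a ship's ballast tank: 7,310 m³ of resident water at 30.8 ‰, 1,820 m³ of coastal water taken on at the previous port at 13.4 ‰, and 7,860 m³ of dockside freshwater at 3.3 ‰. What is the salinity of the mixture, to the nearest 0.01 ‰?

Total salt / total volume:
salt = 7,310×30.8 + 1,820×13.4 + 7,860×3.3 = 225,148 + 24,388 + 25,938 = 275,474
volume = 7,310 + 1,820 + 7,860 = 16,990 m³
S = 275,474 / 16,990 = 16.2139 ‰

16.21 ‰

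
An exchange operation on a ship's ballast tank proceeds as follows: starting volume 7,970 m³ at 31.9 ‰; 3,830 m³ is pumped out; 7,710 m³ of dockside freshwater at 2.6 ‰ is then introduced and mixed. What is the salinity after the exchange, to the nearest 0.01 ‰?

12.84 ‰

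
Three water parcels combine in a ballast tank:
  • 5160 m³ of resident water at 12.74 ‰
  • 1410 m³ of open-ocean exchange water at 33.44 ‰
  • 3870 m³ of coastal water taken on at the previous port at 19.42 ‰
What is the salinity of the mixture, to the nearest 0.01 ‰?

18.01 ‰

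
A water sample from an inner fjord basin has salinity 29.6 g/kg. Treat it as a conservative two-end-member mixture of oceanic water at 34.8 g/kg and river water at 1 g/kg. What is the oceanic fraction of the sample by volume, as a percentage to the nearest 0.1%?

84.6%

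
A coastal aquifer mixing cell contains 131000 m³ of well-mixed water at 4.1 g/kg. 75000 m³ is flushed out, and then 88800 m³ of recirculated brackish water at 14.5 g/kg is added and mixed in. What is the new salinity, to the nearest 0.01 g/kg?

Remaining after removal: 56,000 m³ at 4.1 g/kg (salt = 229,600)
After addition: salt = 229,600 + 88,800×14.5 = 1,517,200; volume = 144,800 m³
S = 1,517,200 / 144,800 = 10.4779 g/kg

10.48 g/kg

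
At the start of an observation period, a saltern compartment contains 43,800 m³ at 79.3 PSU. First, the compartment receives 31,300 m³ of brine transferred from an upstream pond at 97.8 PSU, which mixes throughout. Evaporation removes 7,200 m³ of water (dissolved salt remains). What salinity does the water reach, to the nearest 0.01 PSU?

After mixing: salt = 43,800×79.3 + 31,300×97.8 = 6,534,480; volume = 75,100 m³
After evaporation: salt unchanged = 6,534,480; volume = 75,100 − 7,200 = 67,900 m³
S = 6,534,480 / 67,900 = 96.2368 PSU

96.24 PSU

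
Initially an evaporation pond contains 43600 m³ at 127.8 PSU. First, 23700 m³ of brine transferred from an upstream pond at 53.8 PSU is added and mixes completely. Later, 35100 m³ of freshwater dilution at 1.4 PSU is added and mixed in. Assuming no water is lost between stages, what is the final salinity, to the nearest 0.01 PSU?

Salt balance:
Initial salt = 43,600×127.8 = 5,572,080
After stage 1: salt = 5,572,080 + 23,700×53.8 = 6,847,140; volume = 67,300 m³; S = 101.741 PSU
After stage 2: salt = 6,847,140 + 35,100×1.4 = 6,896,280; volume = 102,400 m³
S = 6,896,280 / 102,400 = 67.3465 PSU

67.35 PSU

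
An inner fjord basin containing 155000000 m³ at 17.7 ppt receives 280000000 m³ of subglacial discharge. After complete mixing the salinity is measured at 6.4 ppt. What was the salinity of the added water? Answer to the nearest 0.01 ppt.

0.14 ppt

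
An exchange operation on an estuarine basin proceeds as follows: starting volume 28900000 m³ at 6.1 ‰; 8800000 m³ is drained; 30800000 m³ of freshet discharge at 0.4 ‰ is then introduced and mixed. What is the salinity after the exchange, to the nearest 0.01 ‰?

Remaining after removal: 20,100,000 m³ at 6.1 ‰ (salt = 122,610,000)
After addition: salt = 122,610,000 + 30,800,000×0.4 = 134,930,000; volume = 50,900,000 m³
S = 134,930,000 / 50,900,000 = 2.6509 ‰

2.65 ‰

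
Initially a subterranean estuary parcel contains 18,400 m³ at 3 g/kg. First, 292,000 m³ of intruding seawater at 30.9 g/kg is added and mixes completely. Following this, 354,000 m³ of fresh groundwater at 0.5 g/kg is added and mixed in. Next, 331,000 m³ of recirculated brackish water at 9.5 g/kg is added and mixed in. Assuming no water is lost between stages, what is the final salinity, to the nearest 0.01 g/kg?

Salt balance:
Initial salt = 18,400×3 = 55,200
After stage 1: salt = 55,200 + 292,000×30.9 = 9,078,000; volume = 310,400 m³; S = 29.246 g/kg
After stage 2: salt = 9,078,000 + 354,000×0.5 = 9,255,000; volume = 664,400 m³; S = 13.93 g/kg
After stage 3: salt = 9,255,000 + 331,000×9.5 = 12,399,500; volume = 995,400 m³
S = 12,399,500 / 995,400 = 12.4568 g/kg

12.46 g/kg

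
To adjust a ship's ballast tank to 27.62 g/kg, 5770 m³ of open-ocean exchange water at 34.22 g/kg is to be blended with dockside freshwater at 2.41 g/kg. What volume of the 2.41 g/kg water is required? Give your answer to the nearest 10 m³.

Salt balance: 5,770×34.22 + V×2.41 = (5,770+V)×27.62
197,449.4 + 2.41V = 159,367.4 + 27.62V
38,082 = 25.21V
V = 1,510.59 m³

1510 m³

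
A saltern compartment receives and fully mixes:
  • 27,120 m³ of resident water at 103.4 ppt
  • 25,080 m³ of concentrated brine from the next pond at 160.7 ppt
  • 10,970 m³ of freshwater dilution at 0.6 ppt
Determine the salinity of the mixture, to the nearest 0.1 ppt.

By conservation of dissolved salt,
salt = 27,120×103.4 + 25,080×160.7 + 10,970×0.6 = 2,804,208 + 4,030,356 + 6,582 = 6,841,146
volume = 27,120 + 25,080 + 10,970 = 63,170 m³
S = 6,841,146 / 63,170 = 108.297 ppt

108.3 ppt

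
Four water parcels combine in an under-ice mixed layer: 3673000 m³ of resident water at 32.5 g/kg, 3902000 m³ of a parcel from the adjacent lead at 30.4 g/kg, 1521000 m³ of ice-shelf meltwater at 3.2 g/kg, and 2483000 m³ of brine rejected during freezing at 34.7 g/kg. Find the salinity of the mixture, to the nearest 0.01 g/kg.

28.42 g/kg

Weighted by volume,
salt = 3,673,000×32.5 + 3,902,000×30.4 + 1,521,000×3.2 + 2,483,000×34.7 = 119,372,500 + 118,620,800 + 4,867,200 + 86,160,100 = 329,020,600
volume = 3,673,000 + 3,902,000 + 1,521,000 + 2,483,000 = 11,579,000 m³
S = 329,020,600 / 11,579,000 = 28.4153 g/kg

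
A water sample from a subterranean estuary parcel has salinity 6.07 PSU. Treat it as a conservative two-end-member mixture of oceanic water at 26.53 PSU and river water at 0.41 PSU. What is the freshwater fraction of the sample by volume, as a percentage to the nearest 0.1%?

78.3%

Let f be the freshwater fraction. Salt balance per unit volume:
f×0.41 + (1−f)×26.53 = 6.07
f = (26.53 − 6.07) / (26.53 − 0.41) = 20.46/26.12 = 0.7833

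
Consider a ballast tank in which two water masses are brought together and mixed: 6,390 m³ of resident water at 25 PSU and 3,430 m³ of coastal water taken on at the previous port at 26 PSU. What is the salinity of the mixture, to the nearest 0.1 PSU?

Weighted by volume,
salt = 6,390×25 + 3,430×26 = 159,750 + 89,180 = 248,930
volume = 6,390 + 3,430 = 9,820 m³
S = 248,930 / 9,820 = 25.349 PSU

25.3 PSU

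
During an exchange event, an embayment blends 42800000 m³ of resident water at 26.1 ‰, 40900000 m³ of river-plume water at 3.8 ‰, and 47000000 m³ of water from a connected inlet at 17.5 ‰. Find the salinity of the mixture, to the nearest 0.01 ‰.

16.03 ‰

Weighted by volume,
salt = 42,800,000×26.1 + 40,900,000×3.8 + 47,000,000×17.5 = 1,117,080,000 + 155,420,000 + 822,500,000 = 2,095,000,000
volume = 42,800,000 + 40,900,000 + 47,000,000 = 130,700,000 m³
S = 2,095,000,000 / 130,700,000 = 16.0291 ‰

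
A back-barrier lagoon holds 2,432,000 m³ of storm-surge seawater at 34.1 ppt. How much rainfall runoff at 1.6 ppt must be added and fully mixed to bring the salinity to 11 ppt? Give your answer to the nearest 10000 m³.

5980000 m³

Salt balance: 2,432,000×34.1 + V×1.6 = (2,432,000+V)×11
82,931,200 + 1.6V = 26,752,000 + 11V
56,179,200 = 9.4V
V = 5,976,510.64 m³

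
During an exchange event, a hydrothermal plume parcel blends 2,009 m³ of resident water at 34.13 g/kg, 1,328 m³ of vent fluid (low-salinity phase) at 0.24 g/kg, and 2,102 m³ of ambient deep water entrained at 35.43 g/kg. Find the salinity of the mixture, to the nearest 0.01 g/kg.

26.36 g/kg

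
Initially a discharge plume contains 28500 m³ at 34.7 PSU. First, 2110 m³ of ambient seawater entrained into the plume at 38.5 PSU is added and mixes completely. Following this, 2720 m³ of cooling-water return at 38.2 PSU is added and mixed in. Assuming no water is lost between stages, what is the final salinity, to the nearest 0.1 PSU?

35.2 PSU

Total salt / total volume:
Initial salt = 28,500×34.7 = 988,950
After stage 1: salt = 988,950 + 2,110×38.5 = 1,070,185; volume = 30,610 m³; S = 34.962 PSU
After stage 2: salt = 1,070,185 + 2,720×38.2 = 1,174,089; volume = 33,330 m³
S = 1,174,089 / 33,330 = 35.2262 PSU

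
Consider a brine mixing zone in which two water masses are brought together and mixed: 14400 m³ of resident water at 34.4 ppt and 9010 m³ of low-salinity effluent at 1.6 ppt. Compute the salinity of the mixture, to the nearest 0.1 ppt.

By conservation of dissolved salt,
salt = 14,400×34.4 + 9,010×1.6 = 495,360 + 14,416 = 509,776
volume = 14,400 + 9,010 = 23,410 m³
S = 509,776 / 23,410 = 21.776 ppt

21.8 ppt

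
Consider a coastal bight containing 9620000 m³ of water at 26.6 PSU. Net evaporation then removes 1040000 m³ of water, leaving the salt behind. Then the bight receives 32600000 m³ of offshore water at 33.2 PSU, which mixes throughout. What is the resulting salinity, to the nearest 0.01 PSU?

32.50 PSU

After evaporation: salt = 9,620,000×26.6 = 255,892,000; volume = 9,620,000 − 1,040,000 = 8,580,000 m³
After mixing: salt = 255,892,000 + 32,600,000×33.2 = 1,338,212,000; volume = 8,580,000 + 32,600,000 = 41,180,000 m³
S = 1,338,212,000 / 41,180,000 = 32.4966 PSU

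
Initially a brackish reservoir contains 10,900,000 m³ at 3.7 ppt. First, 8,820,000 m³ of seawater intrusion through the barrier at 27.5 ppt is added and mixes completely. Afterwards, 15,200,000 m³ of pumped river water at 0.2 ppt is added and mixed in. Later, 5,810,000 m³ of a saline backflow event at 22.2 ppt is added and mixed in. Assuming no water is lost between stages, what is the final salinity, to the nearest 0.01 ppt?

10.19 ppt

Weighted by volume,
Initial salt = 10,900,000×3.7 = 40,330,000
After stage 1: salt = 40,330,000 + 8,820,000×27.5 = 282,880,000; volume = 19,720,000 m³; S = 14.345 ppt
After stage 2: salt = 282,880,000 + 15,200,000×0.2 = 285,920,000; volume = 34,920,000 m³; S = 8.188 ppt
After stage 3: salt = 285,920,000 + 5,810,000×22.2 = 414,902,000; volume = 40,730,000 m³
S = 414,902,000 / 40,730,000 = 10.1866 ppt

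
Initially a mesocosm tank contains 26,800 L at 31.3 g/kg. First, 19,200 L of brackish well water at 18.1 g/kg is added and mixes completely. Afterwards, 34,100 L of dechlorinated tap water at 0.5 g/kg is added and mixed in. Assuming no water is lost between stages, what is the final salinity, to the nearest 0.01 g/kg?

Salt balance:
Initial salt = 26,800×31.3 = 838,840
After stage 1: salt = 838,840 + 19,200×18.1 = 1,186,360; volume = 46,000 L; S = 25.79 g/kg
After stage 2: salt = 1,186,360 + 34,100×0.5 = 1,203,410; volume = 80,100 L
S = 1,203,410 / 80,100 = 15.0238 g/kg

15.02 g/kg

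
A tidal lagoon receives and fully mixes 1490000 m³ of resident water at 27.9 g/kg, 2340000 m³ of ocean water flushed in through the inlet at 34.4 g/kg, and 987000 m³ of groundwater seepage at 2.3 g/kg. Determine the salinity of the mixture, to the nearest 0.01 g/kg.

Mass of salt is conserved:
salt = 1,490,000×27.9 + 2,340,000×34.4 + 987,000×2.3 = 41,571,000 + 80,496,000 + 2,270,100 = 124,337,100
volume = 1,490,000 + 2,340,000 + 987,000 = 4,817,000 m³
S = 124,337,100 / 4,817,000 = 25.8121 g/kg

25.81 g/kg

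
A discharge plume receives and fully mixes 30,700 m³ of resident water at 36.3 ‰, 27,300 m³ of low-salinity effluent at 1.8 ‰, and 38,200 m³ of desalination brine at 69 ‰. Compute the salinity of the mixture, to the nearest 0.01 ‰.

Weighted by volume,
salt = 30,700×36.3 + 27,300×1.8 + 38,200×69 = 1,114,410 + 49,140 + 2,635,800 = 3,799,350
volume = 30,700 + 27,300 + 38,200 = 96,200 m³
S = 3,799,350 / 96,200 = 39.4943 ‰

39.49 ‰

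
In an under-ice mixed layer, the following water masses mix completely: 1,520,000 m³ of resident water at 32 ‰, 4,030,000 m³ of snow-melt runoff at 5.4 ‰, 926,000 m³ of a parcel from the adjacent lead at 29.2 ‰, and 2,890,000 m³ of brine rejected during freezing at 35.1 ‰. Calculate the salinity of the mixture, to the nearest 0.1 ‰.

Salt balance:
salt = 1,520,000×32 + 4,030,000×5.4 + 926,000×29.2 + 2,890,000×35.1 = 48,640,000 + 21,762,000 + 27,039,200 + 101,439,000 = 198,880,200
volume = 1,520,000 + 4,030,000 + 926,000 + 2,890,000 = 9,366,000 m³
S = 198,880,200 / 9,366,000 = 21.234 ‰

21.2 ‰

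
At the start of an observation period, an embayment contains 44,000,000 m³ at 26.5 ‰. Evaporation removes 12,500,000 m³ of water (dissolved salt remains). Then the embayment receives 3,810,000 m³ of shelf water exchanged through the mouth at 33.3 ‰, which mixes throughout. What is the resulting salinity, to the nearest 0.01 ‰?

After evaporation: salt = 44,000,000×26.5 = 1,166,000,000; volume = 44,000,000 − 12,500,000 = 31,500,000 m³
After mixing: salt = 1,166,000,000 + 3,810,000×33.3 = 1,292,873,000; volume = 31,500,000 + 3,810,000 = 35,310,000 m³
S = 1,292,873,000 / 35,310,000 = 36.6149 ‰

36.61 ‰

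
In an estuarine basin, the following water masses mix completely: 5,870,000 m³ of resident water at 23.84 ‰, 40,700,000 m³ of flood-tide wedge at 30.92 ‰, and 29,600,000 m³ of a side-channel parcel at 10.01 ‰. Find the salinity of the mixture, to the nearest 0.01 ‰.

22.25 ‰

By conservation of dissolved salt,
salt = 5,870,000×23.84 + 40,700,000×30.92 + 29,600,000×10.01 = 139,940,800 + 1,258,444,000 + 296,296,000 = 1,694,680,800
volume = 5,870,000 + 40,700,000 + 29,600,000 = 76,170,000 m³
S = 1,694,680,800 / 76,170,000 = 22.2487 ‰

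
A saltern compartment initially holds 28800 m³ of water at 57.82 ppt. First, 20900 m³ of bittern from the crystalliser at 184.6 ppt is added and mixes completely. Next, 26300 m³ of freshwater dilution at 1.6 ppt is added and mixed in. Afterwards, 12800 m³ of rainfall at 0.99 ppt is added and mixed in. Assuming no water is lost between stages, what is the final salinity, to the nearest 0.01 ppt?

62.82 ppt

Total salt / total volume:
Initial salt = 28,800×57.82 = 1,665,216
After stage 1: salt = 1,665,216 + 20,900×184.6 = 5,523,356; volume = 49,700 m³; S = 111.134 ppt
After stage 2: salt = 5,523,356 + 26,300×1.6 = 5,565,436; volume = 76,000 m³; S = 73.229 ppt
After stage 3: salt = 5,565,436 + 12,800×0.99 = 5,578,108; volume = 88,800 m³
S = 5,578,108 / 88,800 = 62.8165 ppt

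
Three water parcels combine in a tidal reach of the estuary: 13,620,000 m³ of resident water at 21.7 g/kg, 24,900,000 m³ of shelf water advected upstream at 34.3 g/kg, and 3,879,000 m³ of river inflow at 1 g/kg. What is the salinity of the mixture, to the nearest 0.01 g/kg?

27.21 g/kg

Total salt / total volume:
salt = 13,620,000×21.7 + 24,900,000×34.3 + 3,879,000×1 = 295,554,000 + 854,070,000 + 3,879,000 = 1,153,503,000
volume = 13,620,000 + 24,900,000 + 3,879,000 = 42,399,000 m³
S = 1,153,503,000 / 42,399,000 = 27.2059 g/kg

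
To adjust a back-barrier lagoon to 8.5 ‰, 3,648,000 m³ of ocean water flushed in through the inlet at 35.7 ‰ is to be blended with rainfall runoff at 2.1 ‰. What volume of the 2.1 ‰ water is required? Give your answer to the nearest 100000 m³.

15500000 m³

Salt balance: 3,648,000×35.7 + V×2.1 = (3,648,000+V)×8.5
130,233,600 + 2.1V = 31,008,000 + 8.5V
99,225,600 = 6.4V
V = 15,504,000 m³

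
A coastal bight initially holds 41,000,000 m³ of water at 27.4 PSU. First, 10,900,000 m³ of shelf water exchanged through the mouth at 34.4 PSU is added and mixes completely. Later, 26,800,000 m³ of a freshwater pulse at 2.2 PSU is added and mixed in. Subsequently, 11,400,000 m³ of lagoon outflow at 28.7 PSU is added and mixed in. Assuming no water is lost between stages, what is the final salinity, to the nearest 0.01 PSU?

20.92 PSU

Conserving salt mass:
Initial salt = 41,000,000×27.4 = 1,123,400,000
After stage 1: salt = 1,123,400,000 + 10,900,000×34.4 = 1,498,360,000; volume = 51,900,000 m³; S = 28.87 PSU
After stage 2: salt = 1,498,360,000 + 26,800,000×2.2 = 1,557,320,000; volume = 78,700,000 m³; S = 19.788 PSU
After stage 3: salt = 1,557,320,000 + 11,400,000×28.7 = 1,884,500,000; volume = 90,100,000 m³
S = 1,884,500,000 / 90,100,000 = 20.9156 PSU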